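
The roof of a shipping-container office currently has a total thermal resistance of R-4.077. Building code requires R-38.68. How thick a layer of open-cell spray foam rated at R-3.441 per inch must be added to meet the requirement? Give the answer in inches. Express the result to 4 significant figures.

10.06 in

ΔR = 38.68 − 4.077 = 34.603 ft²·°F·h/BTU
L = ΔR / (R/in) = 34.603/3.441 = 10.056 in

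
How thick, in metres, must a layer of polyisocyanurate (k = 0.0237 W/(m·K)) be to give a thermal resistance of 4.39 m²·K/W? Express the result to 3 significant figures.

L = R·k = 4.39 × 0.0237 = 0.104 m

0.104 m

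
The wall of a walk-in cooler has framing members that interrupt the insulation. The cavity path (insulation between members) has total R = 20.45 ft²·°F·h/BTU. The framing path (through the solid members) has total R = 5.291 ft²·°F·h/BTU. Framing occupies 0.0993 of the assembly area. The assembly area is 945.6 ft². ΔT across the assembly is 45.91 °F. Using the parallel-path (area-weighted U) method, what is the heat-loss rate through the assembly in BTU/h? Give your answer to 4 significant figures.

U_eff = 0.9007/20.45 + 0.0993/5.291 = 0.044044 + 0.018768 = 0.062812
R_eff = 1/U_eff = 15.921 ft²·°F·h/BTU
Q = 945.6 × 45.91 / 15.921 = 2726.8 BTU/h

2727 BTU/h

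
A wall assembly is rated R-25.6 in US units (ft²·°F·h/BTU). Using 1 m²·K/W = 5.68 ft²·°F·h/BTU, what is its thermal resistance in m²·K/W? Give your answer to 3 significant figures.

R_SI = 25.6/5.68 = 4.507

4.51 m²·K/W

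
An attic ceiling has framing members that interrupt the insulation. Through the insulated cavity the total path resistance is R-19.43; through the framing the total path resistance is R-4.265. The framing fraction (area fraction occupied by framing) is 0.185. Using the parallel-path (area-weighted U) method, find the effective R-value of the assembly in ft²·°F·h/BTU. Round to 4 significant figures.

11.72 ft²·°F·h/BTU

U_eff = 0.815/19.43 + 0.185/4.265 = 0.041945 + 0.043376 = 0.085322
R_eff = 1/U_eff = 11.72 ft²·°F·h/BTU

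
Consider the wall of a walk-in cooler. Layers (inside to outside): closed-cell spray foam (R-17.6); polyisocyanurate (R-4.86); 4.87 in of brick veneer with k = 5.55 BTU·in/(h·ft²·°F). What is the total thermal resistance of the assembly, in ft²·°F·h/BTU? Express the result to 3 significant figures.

23.3 ft²·°F·h/BTU

4.87/5.55 = 0.8775
R_total = 17.6 + 4.86 + 0.8775 = 23.34 ft²·°F·h/BTU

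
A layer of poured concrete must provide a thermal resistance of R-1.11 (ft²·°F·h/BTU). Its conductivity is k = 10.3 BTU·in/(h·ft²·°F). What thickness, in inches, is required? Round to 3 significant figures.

11.4 in

L = R × k = 1.11 × 10.3 = 11.43 in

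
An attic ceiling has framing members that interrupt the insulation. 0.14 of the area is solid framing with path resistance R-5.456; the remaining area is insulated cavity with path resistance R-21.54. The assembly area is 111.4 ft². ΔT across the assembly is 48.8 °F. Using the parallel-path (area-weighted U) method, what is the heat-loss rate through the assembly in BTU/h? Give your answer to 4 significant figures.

U_eff = 0.86/21.54 + 0.14/5.456 = 0.039926 + 0.02566 = 0.065586
R_eff = 1/U_eff = 15.247 ft²·°F·h/BTU
Q = 111.4 × 48.8 / 15.247 = 356.54 BTU/h

356.5 BTU/h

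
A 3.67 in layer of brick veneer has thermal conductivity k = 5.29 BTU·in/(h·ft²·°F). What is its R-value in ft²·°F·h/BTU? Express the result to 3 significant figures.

R = L/k = 3.67/5.29 = 0.6938 ft²·°F·h/BTU

0.694 ft²·°F·h/BTU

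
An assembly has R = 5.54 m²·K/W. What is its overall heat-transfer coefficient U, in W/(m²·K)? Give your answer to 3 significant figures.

0.181 W/(m²·K)

U = 1/R = 1/5.54 = 0.1805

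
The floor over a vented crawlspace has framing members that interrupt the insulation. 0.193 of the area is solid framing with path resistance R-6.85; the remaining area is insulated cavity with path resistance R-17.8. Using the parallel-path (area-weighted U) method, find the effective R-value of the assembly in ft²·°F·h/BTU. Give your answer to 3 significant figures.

U_eff = 0.807/17.8 + 0.193/6.85 = 0.04534 + 0.02818 = 0.07351
R_eff = 1/U_eff = 13.6 ft²·°F·h/BTU

13.6 ft²·°F·h/BTU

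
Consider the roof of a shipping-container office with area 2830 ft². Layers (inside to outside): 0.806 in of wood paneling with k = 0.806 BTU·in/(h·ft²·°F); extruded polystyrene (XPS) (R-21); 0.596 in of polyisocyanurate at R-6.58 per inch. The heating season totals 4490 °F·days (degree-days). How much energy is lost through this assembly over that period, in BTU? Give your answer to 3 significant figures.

0.806/0.806 = 1
0.596 × 6.58 = 3.922
R_total = 1 + 21 + 3.922 = 25.92 ft²·°F·h/BTU
E = A × HDD × 24 / R = 2830 × 4490 × 24 / 25.92 = 11760000 BTU

11800000 BTU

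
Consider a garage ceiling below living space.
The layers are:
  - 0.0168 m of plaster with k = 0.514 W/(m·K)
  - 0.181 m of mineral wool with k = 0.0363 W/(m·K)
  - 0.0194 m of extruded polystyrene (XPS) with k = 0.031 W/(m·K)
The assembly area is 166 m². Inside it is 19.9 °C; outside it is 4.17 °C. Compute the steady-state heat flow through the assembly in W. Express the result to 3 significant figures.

0.0168/0.514 = 0.03268
0.181/0.0363 = 4.986
0.0194/0.031 = 0.6258
R_total = 0.03268 + 4.986 + 0.6258 = 5.645 m²·K/W
Q = A·ΔT/R = 166 × (19.9 − 4.17) / 5.645 = 462.6 W

463 W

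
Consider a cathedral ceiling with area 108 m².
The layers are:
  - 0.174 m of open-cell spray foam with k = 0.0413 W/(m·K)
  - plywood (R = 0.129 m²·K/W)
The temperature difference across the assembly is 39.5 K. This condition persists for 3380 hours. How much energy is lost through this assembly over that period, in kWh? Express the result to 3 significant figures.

0.174/0.0413 = 4.213
R_total = 4.213 + 0.129 = 4.342 m²·K/W
Q = 108 × 39.5 / 4.342 = 982.5 W
E = 982.5 W × 3380 h / 1000 = 3321 kWh

3320 kWh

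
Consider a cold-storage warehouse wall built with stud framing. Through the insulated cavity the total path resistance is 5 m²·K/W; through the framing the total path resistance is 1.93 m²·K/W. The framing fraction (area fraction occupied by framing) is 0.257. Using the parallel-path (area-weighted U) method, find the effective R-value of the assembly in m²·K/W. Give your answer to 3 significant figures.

3.55 m²·K/W

U_eff = 0.743/5 + 0.257/1.93 = 0.1486 + 0.1332 = 0.2818
R_eff = 1/U_eff = 3.549 m²·K/W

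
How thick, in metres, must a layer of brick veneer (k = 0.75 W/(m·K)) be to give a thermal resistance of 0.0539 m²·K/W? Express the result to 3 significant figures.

L = R·k = 0.0539 × 0.75 = 0.04043 m

0.0404 m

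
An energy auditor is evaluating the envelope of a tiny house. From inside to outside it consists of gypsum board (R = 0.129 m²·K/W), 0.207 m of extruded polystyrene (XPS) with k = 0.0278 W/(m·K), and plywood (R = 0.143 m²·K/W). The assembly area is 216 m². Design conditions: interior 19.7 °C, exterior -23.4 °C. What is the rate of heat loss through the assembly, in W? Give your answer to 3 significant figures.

0.207/0.0278 = 7.446
R_total = 0.129 + 7.446 + 0.143 = 7.718 m²·K/W
Q = A·ΔT/R = 216 × (19.7 − (-23.4)) / 7.718 = 1206 W

1210 W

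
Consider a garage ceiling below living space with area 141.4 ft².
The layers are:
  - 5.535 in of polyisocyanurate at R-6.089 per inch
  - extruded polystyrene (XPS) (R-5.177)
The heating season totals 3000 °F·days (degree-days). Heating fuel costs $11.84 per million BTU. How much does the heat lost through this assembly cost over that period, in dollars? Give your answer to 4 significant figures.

3.100 dollars

5.535 × 6.089 = 33.703
R_total = 33.703 + 5.177 = 38.88 ft²·°F·h/BTU
E = A × HDD × 24 / R = 141.4 × 3000 × 24 / 38.88 = 261850 BTU
Cost = 261850/10⁶ × 11.84 = $3.1004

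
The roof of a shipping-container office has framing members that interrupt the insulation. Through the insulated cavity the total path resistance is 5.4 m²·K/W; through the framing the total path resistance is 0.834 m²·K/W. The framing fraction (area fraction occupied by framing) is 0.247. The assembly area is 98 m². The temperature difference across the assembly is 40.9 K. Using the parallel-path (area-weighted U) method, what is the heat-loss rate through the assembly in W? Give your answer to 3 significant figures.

U_eff = 0.753/5.4 + 0.247/0.834 = 0.1394 + 0.2962 = 0.4356
R_eff = 1/U_eff = 2.296 m²·K/W
Q = 98 × 40.9 / 2.296 = 1746 W

1750 W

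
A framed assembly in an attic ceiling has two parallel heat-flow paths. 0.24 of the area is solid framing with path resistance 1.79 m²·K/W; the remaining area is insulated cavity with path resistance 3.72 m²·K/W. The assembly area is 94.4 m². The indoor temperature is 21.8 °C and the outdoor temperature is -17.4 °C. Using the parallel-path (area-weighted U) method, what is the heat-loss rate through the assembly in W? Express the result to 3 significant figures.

U_eff = 0.76/3.72 + 0.24/1.79 = 0.2043 + 0.1341 = 0.3384
R_eff = 1/U_eff = 2.955 m²·K/W
Q = 94.4 × (21.8 − (-17.4)) / 2.955 = 1252 W

1250 W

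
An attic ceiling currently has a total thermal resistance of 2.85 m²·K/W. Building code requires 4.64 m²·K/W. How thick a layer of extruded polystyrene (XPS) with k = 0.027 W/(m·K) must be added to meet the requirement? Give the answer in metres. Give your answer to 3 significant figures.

ΔR = 4.64 − 2.85 = 1.79 m²·K/W
L = ΔR × k = 1.79 × 0.027 = 0.04833 m

0.0483 m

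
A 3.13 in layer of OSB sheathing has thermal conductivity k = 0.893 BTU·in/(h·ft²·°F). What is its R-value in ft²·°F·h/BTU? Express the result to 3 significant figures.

R = L/k = 3.13/0.893 = 3.505 ft²·°F·h/BTU

3.51 ft²·°F·h/BTU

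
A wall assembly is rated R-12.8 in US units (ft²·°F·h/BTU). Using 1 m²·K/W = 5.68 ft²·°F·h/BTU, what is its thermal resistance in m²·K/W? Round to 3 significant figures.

R_SI = 12.8/5.68 = 2.254

2.25 m²·K/W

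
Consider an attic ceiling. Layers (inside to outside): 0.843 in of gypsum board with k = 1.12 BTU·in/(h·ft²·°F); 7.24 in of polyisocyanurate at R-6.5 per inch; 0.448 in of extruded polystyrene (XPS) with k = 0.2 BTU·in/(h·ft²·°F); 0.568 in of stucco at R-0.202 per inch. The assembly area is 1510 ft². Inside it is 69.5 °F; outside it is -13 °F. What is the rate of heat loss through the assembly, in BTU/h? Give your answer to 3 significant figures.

2480 BTU/h

0.843/1.12 = 0.7527
7.24 × 6.5 = 47.06
0.448/0.2 = 2.24
0.568 × 0.202 = 0.1147
R_total = 0.7527 + 47.06 + 2.24 + 0.1147 = 50.17 ft²·°F·h/BTU
Q = A·ΔT/R = 1510 × (69.5 − (-13)) / 50.17 = 2483 BTU/h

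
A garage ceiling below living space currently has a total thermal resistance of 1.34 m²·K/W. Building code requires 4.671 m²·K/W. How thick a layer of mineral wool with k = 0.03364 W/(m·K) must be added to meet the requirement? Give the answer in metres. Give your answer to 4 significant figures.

ΔR = 4.671 − 1.34 = 3.331 m²·K/W
L = ΔR × k = 3.331 × 0.03364 = 0.11205 m

0.1121 m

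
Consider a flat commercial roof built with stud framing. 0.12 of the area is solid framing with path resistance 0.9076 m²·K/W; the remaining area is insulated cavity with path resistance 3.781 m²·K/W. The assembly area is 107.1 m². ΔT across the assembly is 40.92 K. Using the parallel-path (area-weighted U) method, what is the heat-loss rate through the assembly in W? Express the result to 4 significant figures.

1599 W

U_eff = 0.88/3.781 + 0.12/0.9076 = 0.23274 + 0.13222 = 0.36496
R_eff = 1/U_eff = 2.74 m²·K/W
Q = 107.1 × 40.92 / 2.74 = 1599.4 W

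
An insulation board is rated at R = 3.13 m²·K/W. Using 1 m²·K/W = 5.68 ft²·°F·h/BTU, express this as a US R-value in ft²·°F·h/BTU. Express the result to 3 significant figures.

R_US = 3.13 × 5.68 = 17.78

17.8 ft²·°F·h/BTU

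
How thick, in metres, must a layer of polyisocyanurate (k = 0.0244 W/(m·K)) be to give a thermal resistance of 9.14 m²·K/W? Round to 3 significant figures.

L = R·k = 9.14 × 0.0244 = 0.223 m

0.223 m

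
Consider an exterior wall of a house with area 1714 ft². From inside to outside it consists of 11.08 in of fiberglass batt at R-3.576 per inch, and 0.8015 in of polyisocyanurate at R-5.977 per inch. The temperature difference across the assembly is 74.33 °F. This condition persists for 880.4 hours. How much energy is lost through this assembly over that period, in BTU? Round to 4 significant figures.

2526000 BTU

11.08 × 3.576 = 39.622
0.8015 × 5.977 = 4.7906
R_total = 39.622 + 4.7906 = 44.413 ft²·°F·h/BTU
Q = 1714 × 74.33 / 44.413 = 2868.6 BTU/h
E = 2868.6 × 880.4 = 2525500 BTU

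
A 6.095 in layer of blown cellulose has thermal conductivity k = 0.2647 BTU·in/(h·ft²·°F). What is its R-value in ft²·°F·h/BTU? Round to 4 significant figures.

23.03 ft²·°F·h/BTU

R = L/k = 6.095/0.2647 = 23.026 ft²·°F·h/BTU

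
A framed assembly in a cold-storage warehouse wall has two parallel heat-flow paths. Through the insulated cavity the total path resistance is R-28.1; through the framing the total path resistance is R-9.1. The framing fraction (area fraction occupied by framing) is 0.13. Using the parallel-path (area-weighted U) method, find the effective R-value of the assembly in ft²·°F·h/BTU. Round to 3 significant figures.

U_eff = 0.87/28.1 + 0.13/9.1 = 0.03096 + 0.01429 = 0.04525
R_eff = 1/U_eff = 22.1 ft²·°F·h/BTU

22.1 ft²·°F·h/BTU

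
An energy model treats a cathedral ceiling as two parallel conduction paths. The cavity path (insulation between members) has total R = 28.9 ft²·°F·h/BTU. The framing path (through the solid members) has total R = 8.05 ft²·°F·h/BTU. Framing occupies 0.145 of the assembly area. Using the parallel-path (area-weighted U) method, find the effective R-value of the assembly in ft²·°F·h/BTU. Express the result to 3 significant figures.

U_eff = 0.855/28.9 + 0.145/8.05 = 0.02958 + 0.01801 = 0.0476
R_eff = 1/U_eff = 21.01 ft²·°F·h/BTU

21.0 ft²·°F·h/BTU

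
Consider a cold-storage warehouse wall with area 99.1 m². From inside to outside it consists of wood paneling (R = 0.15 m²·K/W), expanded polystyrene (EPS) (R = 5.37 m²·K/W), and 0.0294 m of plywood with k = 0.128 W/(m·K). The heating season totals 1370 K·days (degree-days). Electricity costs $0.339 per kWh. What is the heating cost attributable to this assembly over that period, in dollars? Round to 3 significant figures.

0.0294/0.128 = 0.2297
R_total = 0.15 + 5.37 + 0.2297 = 5.75 m²·K/W
E = A × HDD × 24 / R / 1000 = 99.1 × 1370 × 24 / 5.75 / 1000 = 566.7 kWh
Cost = 566.7 × 0.339 = $192.1

192 dollars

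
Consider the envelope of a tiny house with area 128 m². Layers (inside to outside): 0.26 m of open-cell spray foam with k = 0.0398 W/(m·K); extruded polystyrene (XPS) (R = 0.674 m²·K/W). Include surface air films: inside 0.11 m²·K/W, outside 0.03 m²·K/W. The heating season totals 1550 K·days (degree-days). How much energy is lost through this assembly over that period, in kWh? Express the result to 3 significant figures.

0.26/0.0398 = 6.533
R_total = 0.11 + 6.533 + 0.674 + 0.03 = 7.347 m²·K/W
E = A × HDD × 24 / R / 1000 = 128 × 1550 × 24 / 7.347 / 1000 = 648.1 kWh

648 kWh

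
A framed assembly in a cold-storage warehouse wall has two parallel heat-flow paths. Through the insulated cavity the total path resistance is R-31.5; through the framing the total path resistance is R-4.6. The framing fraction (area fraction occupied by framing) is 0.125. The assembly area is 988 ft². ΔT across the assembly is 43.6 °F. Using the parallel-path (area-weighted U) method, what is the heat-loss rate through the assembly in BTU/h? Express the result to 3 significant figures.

2370 BTU/h

U_eff = 0.875/31.5 + 0.125/4.6 = 0.02778 + 0.02717 = 0.05495
R_eff = 1/U_eff = 18.2 ft²·°F·h/BTU
Q = 988 × 43.6 / 18.2 = 2367 BTU/h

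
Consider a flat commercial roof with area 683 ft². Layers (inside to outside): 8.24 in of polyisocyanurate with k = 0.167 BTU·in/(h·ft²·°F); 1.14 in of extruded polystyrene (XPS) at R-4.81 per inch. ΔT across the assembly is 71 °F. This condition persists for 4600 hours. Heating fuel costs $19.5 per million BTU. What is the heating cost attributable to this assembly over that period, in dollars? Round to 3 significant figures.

79.3 dollars

8.24/0.167 = 49.34
1.14 × 4.81 = 5.483
R_total = 49.34 + 5.483 = 54.82 ft²·°F·h/BTU
Q = 683 × 71 / 54.82 = 884.5 BTU/h
E = 884.5 × 4600 = 4069000 BTU
Cost = 4069000/10⁶ × 19.5 = $79.34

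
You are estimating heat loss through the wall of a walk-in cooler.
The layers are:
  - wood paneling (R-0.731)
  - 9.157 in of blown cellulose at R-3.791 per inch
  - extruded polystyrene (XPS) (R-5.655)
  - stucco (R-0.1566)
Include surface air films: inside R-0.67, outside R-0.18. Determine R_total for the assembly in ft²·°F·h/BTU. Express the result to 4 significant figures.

42.11 ft²·°F·h/BTU

9.157 × 3.791 = 34.714
R_total = 0.67 + 0.731 + 34.714 + 5.655 + 0.1566 + 0.18 = 42.107 ft²·°F·h/BTU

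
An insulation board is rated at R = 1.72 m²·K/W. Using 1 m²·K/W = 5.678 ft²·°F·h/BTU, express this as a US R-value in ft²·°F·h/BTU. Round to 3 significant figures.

9.77 ft²·°F·h/BTU

R_US = 1.72 × 5.678 = 9.766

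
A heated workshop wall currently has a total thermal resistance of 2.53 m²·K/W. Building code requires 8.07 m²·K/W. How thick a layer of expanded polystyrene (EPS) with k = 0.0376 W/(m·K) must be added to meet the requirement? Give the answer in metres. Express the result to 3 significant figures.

0.208 m

ΔR = 8.07 − 2.53 = 5.54 m²·K/W
L = ΔR × k = 5.54 × 0.0376 = 0.2083 m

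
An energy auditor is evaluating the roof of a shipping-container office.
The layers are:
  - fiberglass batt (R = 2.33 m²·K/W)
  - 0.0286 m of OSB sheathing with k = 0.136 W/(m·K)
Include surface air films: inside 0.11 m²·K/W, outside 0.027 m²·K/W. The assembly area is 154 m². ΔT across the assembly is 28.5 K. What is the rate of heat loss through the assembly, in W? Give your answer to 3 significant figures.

0.0286/0.136 = 0.2103
R_total = 0.11 + 2.33 + 0.2103 + 0.027 = 2.677 m²·K/W
Q = A·ΔT/R = 154 × 28.5 / 2.677 = 1639 W

1640 W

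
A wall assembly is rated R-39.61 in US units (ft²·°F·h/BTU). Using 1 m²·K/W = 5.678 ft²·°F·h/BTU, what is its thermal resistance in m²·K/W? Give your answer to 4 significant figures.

6.976 m²·K/W

R_SI = 39.61/5.678 = 6.976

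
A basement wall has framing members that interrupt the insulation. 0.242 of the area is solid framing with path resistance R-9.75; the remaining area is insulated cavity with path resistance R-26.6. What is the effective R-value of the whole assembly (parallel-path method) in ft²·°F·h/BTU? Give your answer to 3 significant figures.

U_eff = 0.758/26.6 + 0.242/9.75 = 0.0285 + 0.02482 = 0.05332
R_eff = 1/U_eff = 18.76 ft²·°F·h/BTU

18.8 ft²·°F·h/BTU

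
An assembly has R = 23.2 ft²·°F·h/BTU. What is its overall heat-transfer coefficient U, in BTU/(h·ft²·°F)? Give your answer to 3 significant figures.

0.0431 BTU/(h·ft²·°F)

U = 1/R = 1/23.2 = 0.0431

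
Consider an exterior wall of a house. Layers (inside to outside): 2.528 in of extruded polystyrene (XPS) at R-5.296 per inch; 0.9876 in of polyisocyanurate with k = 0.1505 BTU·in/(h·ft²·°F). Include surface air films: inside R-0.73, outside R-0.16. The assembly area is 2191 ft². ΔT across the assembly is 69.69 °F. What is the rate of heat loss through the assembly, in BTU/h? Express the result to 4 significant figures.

7327 BTU/h

2.528 × 5.296 = 13.388
0.9876/0.1505 = 6.5621
R_total = 0.73 + 13.388 + 6.5621 + 0.16 = 20.84 ft²·°F·h/BTU
Q = A·ΔT/R = 2191 × 69.69 / 20.84 = 7326.7 BTU/h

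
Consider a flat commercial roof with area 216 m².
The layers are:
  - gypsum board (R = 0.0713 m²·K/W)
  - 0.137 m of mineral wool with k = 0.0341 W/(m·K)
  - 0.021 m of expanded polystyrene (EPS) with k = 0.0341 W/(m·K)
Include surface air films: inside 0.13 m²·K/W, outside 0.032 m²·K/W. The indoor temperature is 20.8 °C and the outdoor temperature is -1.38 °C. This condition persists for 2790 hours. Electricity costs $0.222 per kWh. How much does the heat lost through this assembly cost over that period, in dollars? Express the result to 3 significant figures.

610 dollars

0.137/0.0341 = 4.018
0.021/0.0341 = 0.6158
R_total = 0.13 + 0.0713 + 4.018 + 0.6158 + 0.032 = 4.867 m²·K/W
Q = 216 × (20.8 − (-1.38)) / 4.867 = 984.4 W
E = 984.4 W × 2790 h / 1000 = 2747 kWh
Cost = 2747 × 0.222 = $609.7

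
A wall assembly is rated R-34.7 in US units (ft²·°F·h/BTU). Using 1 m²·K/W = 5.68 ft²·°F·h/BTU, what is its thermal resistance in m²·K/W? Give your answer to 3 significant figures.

R_SI = 34.7/5.68 = 6.109

6.11 m²·K/W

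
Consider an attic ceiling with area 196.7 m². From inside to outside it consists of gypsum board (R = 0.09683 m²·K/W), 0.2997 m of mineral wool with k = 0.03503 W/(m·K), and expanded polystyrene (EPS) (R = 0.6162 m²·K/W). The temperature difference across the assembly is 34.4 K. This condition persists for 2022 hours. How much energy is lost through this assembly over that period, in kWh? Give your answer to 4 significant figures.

1476 kWh

0.2997/0.03503 = 8.5555
R_total = 0.09683 + 8.5555 + 0.6162 = 9.2686 m²·K/W
Q = 196.7 × 34.4 / 9.2686 = 730.05 W
E = 730.05 W × 2022 h / 1000 = 1476.2 kWh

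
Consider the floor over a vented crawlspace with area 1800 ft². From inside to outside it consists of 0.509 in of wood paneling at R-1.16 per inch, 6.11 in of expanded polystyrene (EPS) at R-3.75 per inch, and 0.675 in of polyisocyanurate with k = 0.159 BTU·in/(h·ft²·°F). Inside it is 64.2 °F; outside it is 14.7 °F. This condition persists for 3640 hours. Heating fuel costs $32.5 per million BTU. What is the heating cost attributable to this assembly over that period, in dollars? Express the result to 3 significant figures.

0.509 × 1.16 = 0.5904
6.11 × 3.75 = 22.91
0.675/0.159 = 4.245
R_total = 0.5904 + 22.91 + 4.245 = 27.75 ft²·°F·h/BTU
Q = 1800 × (64.2 − 14.7) / 27.75 = 3211 BTU/h
E = 3211 × 3640 = 11690000 BTU
Cost = 11690000/10⁶ × 32.5 = $379.9

380 dollars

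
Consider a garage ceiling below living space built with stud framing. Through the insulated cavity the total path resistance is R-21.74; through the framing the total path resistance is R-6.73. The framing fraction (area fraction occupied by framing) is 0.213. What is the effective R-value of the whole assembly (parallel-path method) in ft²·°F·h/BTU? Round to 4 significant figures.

U_eff = 0.787/21.74 + 0.213/6.73 = 0.036201 + 0.031649 = 0.06785
R_eff = 1/U_eff = 14.738 ft²·°F·h/BTU

14.74 ft²·°F·h/BTU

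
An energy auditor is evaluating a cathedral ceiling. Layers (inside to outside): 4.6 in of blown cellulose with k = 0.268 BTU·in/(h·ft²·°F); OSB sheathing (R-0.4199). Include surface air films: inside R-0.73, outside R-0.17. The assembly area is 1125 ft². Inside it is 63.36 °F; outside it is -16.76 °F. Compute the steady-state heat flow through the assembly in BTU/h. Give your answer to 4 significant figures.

4.6/0.268 = 17.164
R_total = 0.73 + 17.164 + 0.4199 + 0.17 = 18.484 ft²·°F·h/BTU
Q = A·ΔT/R = 1125 × (63.36 − (-16.76)) / 18.484 = 4876.4 BTU/h

4876 BTU/h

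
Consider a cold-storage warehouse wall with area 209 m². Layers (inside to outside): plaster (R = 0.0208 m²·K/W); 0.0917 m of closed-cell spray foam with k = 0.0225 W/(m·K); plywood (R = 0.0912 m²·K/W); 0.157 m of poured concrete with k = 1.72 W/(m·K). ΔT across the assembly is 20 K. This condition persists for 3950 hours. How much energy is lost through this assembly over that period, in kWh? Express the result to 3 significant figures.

3860 kWh

0.0917/0.0225 = 4.076
0.157/1.72 = 0.09128
R_total = 0.0208 + 4.076 + 0.0912 + 0.09128 = 4.279 m²·K/W
Q = 209 × 20 / 4.279 = 976.9 W
E = 976.9 W × 3950 h / 1000 = 3859 kWh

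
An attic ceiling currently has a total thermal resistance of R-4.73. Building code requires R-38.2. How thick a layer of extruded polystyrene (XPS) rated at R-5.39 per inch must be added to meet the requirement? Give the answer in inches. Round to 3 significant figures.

ΔR = 38.2 − 4.73 = 33.47 ft²·°F·h/BTU
L = ΔR / (R/in) = 33.47/5.39 = 6.21 in

6.21 in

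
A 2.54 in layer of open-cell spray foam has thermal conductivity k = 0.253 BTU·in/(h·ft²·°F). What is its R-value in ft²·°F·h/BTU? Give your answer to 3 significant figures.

R = L/k = 2.54/0.253 = 10.04 ft²·°F·h/BTU

10.0 ft²·°F·h/BTU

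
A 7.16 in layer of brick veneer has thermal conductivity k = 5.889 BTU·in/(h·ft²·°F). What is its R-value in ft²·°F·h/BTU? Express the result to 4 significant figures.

1.216 ft²·°F·h/BTU

R = L/k = 7.16/5.889 = 1.2158 ft²·°F·h/BTU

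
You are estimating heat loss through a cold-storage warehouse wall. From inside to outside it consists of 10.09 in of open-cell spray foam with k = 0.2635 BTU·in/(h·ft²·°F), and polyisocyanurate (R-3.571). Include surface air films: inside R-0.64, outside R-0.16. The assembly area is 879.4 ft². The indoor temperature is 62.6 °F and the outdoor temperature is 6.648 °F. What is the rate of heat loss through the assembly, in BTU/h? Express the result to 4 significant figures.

10.09/0.2635 = 38.292
R_total = 0.64 + 38.292 + 3.571 + 0.16 = 42.663 ft²·°F·h/BTU
Q = A·ΔT/R = 879.4 × (62.6 − 6.648) / 42.663 = 1153.3 BTU/h

1153 BTU/h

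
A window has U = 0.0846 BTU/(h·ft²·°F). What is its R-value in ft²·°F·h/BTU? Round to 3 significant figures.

R = 1/U = 1/0.0846 = 11.82

11.8 ft²·°F·h/BTU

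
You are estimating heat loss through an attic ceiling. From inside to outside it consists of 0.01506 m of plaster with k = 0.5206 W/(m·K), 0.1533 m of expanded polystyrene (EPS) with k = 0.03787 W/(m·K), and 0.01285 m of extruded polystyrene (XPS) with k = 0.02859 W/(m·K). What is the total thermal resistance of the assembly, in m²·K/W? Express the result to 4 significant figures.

4.526 m²·K/W

0.01506/0.5206 = 0.028928
0.1533/0.03787 = 4.0481
0.01285/0.02859 = 0.44946
R_total = 0.028928 + 4.0481 + 0.44946 = 4.5264 m²·K/W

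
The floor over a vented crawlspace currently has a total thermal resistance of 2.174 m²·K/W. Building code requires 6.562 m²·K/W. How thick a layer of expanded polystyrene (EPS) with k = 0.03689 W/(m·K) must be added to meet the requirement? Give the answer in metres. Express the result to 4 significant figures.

ΔR = 6.562 − 2.174 = 4.388 m²·K/W
L = ΔR × k = 4.388 × 0.03689 = 0.16187 m

0.1619 m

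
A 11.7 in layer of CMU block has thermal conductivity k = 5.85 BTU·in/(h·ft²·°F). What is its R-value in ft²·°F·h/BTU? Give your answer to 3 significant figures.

2.00 ft²·°F·h/BTU

R = L/k = 11.7/5.85 = 2 ft²·°F·h/BTU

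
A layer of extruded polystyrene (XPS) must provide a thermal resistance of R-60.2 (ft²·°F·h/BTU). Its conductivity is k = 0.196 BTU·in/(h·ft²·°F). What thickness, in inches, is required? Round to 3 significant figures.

L = R × k = 60.2 × 0.196 = 11.8 in

11.8 in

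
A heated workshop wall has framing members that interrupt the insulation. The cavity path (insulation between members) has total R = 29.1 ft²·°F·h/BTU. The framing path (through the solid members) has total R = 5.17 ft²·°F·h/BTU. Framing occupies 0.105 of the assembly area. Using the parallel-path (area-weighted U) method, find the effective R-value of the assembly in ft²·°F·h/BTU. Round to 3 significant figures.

U_eff = 0.895/29.1 + 0.105/5.17 = 0.03076 + 0.02031 = 0.05107
R_eff = 1/U_eff = 19.58 ft²·°F·h/BTU

19.6 ft²·°F·h/BTU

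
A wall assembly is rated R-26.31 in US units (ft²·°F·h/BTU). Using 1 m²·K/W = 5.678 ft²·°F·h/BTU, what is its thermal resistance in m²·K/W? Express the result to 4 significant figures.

R_SI = 26.31/5.678 = 4.6337

4.634 m²·K/W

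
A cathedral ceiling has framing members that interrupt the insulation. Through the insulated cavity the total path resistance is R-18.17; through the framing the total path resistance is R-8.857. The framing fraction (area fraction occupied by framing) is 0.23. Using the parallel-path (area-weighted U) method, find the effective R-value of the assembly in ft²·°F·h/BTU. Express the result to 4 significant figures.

U_eff = 0.77/18.17 + 0.23/8.857 = 0.042378 + 0.025968 = 0.068346
R_eff = 1/U_eff = 14.631 ft²·°F·h/BTU

14.63 ft²·°F·h/BTU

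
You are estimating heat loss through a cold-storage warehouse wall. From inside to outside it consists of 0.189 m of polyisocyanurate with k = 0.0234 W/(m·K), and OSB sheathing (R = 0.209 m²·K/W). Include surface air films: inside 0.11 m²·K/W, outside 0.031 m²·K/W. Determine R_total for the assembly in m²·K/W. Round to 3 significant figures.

8.43 m²·K/W

0.189/0.0234 = 8.077
R_total = 0.11 + 8.077 + 0.209 + 0.031 = 8.427 m²·K/W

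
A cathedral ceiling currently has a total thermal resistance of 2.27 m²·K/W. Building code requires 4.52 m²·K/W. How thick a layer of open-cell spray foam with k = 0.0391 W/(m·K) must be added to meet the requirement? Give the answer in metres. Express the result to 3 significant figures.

0.0880 m

ΔR = 4.52 − 2.27 = 2.25 m²·K/W
L = ΔR × k = 2.25 × 0.0391 = 0.08797 m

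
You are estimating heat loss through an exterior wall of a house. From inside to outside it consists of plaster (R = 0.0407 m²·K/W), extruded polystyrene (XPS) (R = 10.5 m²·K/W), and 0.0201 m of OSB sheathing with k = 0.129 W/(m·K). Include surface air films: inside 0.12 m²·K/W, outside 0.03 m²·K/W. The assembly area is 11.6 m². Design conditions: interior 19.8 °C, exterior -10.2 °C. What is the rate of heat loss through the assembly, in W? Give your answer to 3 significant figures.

32.1 W

0.0201/0.129 = 0.1558
R_total = 0.12 + 0.0407 + 10.5 + 0.1558 + 0.03 = 10.85 m²·K/W
Q = A·ΔT/R = 11.6 × (19.8 − (-10.2)) / 10.85 = 32.08 W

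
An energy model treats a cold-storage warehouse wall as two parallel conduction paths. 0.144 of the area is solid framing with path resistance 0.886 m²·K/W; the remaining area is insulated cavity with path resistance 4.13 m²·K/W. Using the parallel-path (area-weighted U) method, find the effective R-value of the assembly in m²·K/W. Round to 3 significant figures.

U_eff = 0.856/4.13 + 0.144/0.886 = 0.2073 + 0.1625 = 0.3698
R_eff = 1/U_eff = 2.704 m²·K/W

2.70 m²·K/W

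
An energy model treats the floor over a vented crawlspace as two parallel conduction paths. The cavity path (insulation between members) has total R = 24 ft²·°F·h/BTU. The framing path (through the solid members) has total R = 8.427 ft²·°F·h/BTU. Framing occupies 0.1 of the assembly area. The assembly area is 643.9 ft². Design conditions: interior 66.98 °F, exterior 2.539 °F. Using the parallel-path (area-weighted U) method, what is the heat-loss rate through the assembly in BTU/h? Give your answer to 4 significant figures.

2048 BTU/h

U_eff = 0.9/24 + 0.1/8.427 = 0.0375 + 0.011867 = 0.049367
R_eff = 1/U_eff = 20.257 ft²·°F·h/BTU
Q = 643.9 × (66.98 − 2.539) / 20.257 = 2048.4 BTU/h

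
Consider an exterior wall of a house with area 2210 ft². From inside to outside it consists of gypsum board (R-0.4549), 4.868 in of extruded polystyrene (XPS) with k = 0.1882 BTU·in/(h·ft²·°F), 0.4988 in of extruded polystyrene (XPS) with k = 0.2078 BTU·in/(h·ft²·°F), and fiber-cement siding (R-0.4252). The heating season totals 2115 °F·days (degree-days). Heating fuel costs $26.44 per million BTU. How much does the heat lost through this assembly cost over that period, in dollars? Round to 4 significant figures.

101.8 dollars

4.868/0.1882 = 25.866
0.4988/0.2078 = 2.4004
R_total = 0.4549 + 25.866 + 2.4004 + 0.4252 = 29.147 ft²·°F·h/BTU
E = A × HDD × 24 / R = 2210 × 2115 × 24 / 29.147 = 3848800 BTU
Cost = 3848800/10⁶ × 26.44 = $101.76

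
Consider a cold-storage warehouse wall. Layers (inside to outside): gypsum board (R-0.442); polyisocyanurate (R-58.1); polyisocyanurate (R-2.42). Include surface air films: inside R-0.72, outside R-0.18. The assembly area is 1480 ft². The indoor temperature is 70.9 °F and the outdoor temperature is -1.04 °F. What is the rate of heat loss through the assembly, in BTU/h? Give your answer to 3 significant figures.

R_total = 0.72 + 0.442 + 58.1 + 2.42 + 0.18 = 61.86 ft²·°F·h/BTU
Q = A·ΔT/R = 1480 × (70.9 − (-1.04)) / 61.86 = 1721 BTU/h

1720 BTU/h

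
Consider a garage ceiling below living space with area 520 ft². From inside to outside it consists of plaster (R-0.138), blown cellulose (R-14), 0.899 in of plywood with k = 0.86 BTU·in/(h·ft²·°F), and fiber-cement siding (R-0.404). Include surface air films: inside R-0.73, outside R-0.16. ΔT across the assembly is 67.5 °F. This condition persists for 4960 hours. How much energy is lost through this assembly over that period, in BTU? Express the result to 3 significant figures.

10600000 BTU

0.899/0.86 = 1.045
R_total = 0.73 + 0.138 + 14 + 1.045 + 0.404 + 0.16 = 16.48 ft²·°F·h/BTU
Q = 520 × 67.5 / 16.48 = 2130 BTU/h
E = 2130 × 4960 = 10570000 BTU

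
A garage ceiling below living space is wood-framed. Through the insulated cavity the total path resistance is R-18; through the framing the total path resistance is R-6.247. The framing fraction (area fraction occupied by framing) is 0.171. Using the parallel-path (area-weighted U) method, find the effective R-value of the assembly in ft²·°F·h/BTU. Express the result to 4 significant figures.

13.62 ft²·°F·h/BTU

U_eff = 0.829/18 + 0.171/6.247 = 0.046056 + 0.027373 = 0.073429
R_eff = 1/U_eff = 13.619 ft²·°F·h/BTU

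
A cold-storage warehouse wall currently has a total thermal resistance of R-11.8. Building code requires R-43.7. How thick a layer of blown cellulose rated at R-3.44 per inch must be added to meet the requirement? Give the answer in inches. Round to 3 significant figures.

ΔR = 43.7 − 11.8 = 31.9 ft²·°F·h/BTU
L = ΔR / (R/in) = 31.9/3.44 = 9.273 in

9.27 in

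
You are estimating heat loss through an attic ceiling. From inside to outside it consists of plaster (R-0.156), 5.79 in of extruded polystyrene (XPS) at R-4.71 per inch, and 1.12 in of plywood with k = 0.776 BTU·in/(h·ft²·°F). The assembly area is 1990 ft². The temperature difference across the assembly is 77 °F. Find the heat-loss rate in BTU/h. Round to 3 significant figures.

5.79 × 4.71 = 27.27
1.12/0.776 = 1.443
R_total = 0.156 + 27.27 + 1.443 = 28.87 ft²·°F·h/BTU
Q = A·ΔT/R = 1990 × 77 / 28.87 = 5308 BTU/h

5310 BTU/h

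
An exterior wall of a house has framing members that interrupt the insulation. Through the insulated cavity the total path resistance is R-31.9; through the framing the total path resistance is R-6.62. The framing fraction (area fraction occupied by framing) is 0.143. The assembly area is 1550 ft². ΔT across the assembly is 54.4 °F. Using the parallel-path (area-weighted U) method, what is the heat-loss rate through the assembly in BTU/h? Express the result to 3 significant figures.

4090 BTU/h

U_eff = 0.857/31.9 + 0.143/6.62 = 0.02687 + 0.0216 = 0.04847
R_eff = 1/U_eff = 20.63 ft²·°F·h/BTU
Q = 1550 × 54.4 / 20.63 = 4087 BTU/h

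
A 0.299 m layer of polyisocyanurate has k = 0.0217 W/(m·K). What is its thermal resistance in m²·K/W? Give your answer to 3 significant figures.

R = L/k = 0.299/0.0217 = 13.78 m²·K/W

13.8 m²·K/W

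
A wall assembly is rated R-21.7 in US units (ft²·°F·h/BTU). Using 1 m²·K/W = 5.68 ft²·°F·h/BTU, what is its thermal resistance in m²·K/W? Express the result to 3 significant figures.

R_SI = 21.7/5.68 = 3.82

3.82 m²·K/W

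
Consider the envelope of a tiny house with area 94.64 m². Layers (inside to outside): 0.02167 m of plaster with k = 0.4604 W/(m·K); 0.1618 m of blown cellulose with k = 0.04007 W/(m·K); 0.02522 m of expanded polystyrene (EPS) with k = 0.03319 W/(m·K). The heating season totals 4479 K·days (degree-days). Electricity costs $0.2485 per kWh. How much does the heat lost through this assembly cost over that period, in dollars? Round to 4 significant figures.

521.8 dollars

0.02167/0.4604 = 0.047068
0.1618/0.04007 = 4.0379
0.02522/0.03319 = 0.75987
R_total = 0.047068 + 4.0379 + 0.75987 = 4.8449 m²·K/W
E = A × HDD × 24 / R / 1000 = 94.64 × 4479 × 24 / 4.8449 / 1000 = 2099.8 kWh
Cost = 2099.8 × 0.2485 = $521.81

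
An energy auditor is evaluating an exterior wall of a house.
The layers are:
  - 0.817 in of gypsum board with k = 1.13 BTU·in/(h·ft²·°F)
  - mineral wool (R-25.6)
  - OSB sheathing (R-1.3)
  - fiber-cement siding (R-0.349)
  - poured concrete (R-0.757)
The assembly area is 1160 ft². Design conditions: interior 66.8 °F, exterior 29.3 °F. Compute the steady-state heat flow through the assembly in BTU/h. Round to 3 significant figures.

1510 BTU/h

0.817/1.13 = 0.723
R_total = 0.723 + 25.6 + 1.3 + 0.349 + 0.757 = 28.73 ft²·°F·h/BTU
Q = A·ΔT/R = 1160 × (66.8 − 29.3) / 28.73 = 1514 BTU/h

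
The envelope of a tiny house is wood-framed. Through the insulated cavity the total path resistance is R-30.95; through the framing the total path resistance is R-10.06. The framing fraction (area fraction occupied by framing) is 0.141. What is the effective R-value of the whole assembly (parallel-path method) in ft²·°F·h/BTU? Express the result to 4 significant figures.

23.94 ft²·°F·h/BTU

U_eff = 0.859/30.95 + 0.141/10.06 = 0.027754 + 0.014016 = 0.04177
R_eff = 1/U_eff = 23.94 ft²·°F·h/BTU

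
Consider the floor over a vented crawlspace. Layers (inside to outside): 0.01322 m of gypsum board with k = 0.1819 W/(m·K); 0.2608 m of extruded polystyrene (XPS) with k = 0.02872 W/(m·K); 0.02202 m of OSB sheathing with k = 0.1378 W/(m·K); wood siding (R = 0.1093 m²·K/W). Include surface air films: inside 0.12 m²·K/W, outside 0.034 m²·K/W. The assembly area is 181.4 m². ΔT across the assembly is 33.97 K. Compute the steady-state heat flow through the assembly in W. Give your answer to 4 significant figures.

643.5 W

0.01322/0.1819 = 0.072677
0.2608/0.02872 = 9.0808
0.02202/0.1378 = 0.1598
R_total = 0.12 + 0.072677 + 9.0808 + 0.1598 + 0.1093 + 0.034 = 9.5766 m²·K/W
Q = A·ΔT/R = 181.4 × 33.97 / 9.5766 = 643.46 W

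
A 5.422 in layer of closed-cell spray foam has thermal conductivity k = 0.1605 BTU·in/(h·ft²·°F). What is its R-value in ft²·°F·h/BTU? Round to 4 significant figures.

R = L/k = 5.422/0.1605 = 33.782 ft²·°F·h/BTU

33.78 ft²·°F·h/BTU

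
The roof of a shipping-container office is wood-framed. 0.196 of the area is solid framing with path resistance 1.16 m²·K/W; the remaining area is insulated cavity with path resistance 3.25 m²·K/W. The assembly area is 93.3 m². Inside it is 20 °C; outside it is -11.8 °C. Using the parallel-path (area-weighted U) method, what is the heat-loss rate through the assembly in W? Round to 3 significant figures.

U_eff = 0.804/3.25 + 0.196/1.16 = 0.2474 + 0.169 = 0.4164
R_eff = 1/U_eff = 2.402 m²·K/W
Q = 93.3 × (20 − (-11.8)) / 2.402 = 1235 W

1240 W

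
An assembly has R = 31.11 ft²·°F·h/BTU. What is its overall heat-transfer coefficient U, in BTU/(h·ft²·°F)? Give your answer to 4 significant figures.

0.03214 BTU/(h·ft²·°F)

U = 1/R = 1/31.11 = 0.032144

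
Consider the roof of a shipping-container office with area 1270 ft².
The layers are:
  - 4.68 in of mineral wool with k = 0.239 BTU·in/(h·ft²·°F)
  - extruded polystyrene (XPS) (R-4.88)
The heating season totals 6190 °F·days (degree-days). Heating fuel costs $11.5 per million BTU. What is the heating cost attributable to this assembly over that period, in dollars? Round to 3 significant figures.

4.68/0.239 = 19.58
R_total = 19.58 + 4.88 = 24.46 ft²·°F·h/BTU
E = A × HDD × 24 / R = 1270 × 6190 × 24 / 24.46 = 7713000 BTU
Cost = 7713000/10⁶ × 11.5 = $88.7

88.7 dollars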